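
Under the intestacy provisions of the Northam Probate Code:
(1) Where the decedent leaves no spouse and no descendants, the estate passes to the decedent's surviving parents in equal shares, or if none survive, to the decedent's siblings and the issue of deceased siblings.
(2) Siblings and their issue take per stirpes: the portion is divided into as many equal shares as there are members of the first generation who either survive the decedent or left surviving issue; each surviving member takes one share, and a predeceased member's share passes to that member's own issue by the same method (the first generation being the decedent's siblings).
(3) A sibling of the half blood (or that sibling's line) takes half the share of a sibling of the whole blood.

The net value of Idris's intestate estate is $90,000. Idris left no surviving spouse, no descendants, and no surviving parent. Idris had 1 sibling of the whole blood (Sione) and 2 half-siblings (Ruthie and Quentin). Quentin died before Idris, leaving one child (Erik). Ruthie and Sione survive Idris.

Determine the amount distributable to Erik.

Erik receives $22,500.

The entire $90,000 passes to the siblings and their issue.
Counting each half-blood sibling's line as half a unit, there are 2 units in $90,000, so one unit is $45,000. Whole-blood lines (Sione) take $45,000 each; half-blood lines (Ruthie and Quentin) take $22,500 each.
Quentin's share ($22,500) passes entirely to Erik.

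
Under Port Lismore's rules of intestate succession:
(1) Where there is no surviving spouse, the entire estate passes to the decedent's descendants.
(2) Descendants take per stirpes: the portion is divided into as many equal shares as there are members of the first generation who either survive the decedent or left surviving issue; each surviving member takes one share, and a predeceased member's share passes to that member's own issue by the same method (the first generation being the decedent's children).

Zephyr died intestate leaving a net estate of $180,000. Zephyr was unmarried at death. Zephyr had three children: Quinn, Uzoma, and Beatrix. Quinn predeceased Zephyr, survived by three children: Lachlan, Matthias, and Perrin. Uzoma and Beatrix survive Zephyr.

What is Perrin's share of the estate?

The entire $180,000 passes to the descendants.
That amount ($180,000) is divided into 3 shares of $60,000: Uzoma and Beatrix each take $60,000; Quinn's $60,000 share passes to Quinn's issue.
Quinn's share ($60,000) is divided into 3 shares of $20,000: Lachlan, Matthias, and Perrin each take $20,000.

Perrin receives $20,000.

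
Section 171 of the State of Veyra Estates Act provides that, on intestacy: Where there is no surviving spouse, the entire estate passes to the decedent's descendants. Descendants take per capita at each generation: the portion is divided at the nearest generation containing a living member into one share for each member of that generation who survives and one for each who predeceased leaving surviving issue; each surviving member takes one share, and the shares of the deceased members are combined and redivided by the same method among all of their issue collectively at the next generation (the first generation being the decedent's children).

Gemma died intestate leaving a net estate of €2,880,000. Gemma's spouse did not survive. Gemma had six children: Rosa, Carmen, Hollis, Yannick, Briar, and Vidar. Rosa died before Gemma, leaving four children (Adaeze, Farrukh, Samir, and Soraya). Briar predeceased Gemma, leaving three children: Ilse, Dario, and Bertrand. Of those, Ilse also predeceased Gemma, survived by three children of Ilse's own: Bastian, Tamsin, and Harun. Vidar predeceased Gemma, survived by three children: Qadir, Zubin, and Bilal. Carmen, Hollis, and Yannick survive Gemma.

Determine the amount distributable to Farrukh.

Farrukh receives €144,000.

The entire €2,880,000 passes to the descendants.
That amount (€2,880,000) is divided at the children's generation into 6 shares of €480,000. Carmen, Hollis, and Yannick each take €480,000. The 3 shares of the deceased (Rosa, Briar, and Vidar) are combined into a pool of €1,440,000.
That pool (€1,440,000) is divided at the grandchildren's generation into 10 shares of €144,000. Adaeze, Farrukh, Samir, Soraya, Dario, Bertrand, Qadir, Zubin, and Bilal each take €144,000. The remaining share for the deceased Ilse (€144,000) is carried to the next generation.
That pool (€144,000) is divided at the great-grandchildren's generation equally among Bastian, Tamsin, and Harun: €48,000 each.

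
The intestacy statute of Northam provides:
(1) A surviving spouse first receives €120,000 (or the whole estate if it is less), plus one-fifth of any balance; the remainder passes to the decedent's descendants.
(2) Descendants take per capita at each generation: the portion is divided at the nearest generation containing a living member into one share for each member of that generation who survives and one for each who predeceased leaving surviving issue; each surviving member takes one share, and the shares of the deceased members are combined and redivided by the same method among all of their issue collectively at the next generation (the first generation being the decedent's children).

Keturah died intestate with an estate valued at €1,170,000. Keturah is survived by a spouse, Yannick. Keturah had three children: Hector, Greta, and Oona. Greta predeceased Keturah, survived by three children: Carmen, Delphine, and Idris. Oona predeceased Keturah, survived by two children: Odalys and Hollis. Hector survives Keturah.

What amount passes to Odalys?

Yannick first takes €120,000, leaving a balance of €1,050,000. Yannick then takes one-fifth of the balance (€210,000), for a total of €330,000. The remaining €840,000 passes to the descendants.
The descendants' portion (€840,000) is divided at the children's generation into 3 shares of €280,000. Hector takes €280,000. The 2 shares of the deceased (Greta and Oona) are combined into a pool of €560,000.
That pool (€560,000) is divided at the grandchildren's generation equally among Carmen, Delphine, Idris, Odalys, and Hollis: €112,000 each.

Odalys receives €112,000.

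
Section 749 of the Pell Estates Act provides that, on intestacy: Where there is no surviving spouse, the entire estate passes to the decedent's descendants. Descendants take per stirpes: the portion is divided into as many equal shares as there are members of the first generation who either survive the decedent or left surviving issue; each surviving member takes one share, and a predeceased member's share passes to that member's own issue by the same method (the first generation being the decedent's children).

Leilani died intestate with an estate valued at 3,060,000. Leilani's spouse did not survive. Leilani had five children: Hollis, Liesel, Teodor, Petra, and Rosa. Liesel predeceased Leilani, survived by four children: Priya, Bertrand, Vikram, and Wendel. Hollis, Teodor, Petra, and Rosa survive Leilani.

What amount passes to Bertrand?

The entire 3,060,000 passes to the descendants.
That amount (3,060,000) is divided into 5 shares of 612,000: Hollis, Teodor, Petra, and Rosa each take 612,000; Liesel's 612,000 share passes to Liesel's issue.
Liesel's share (612,000) is divided into 4 shares of 153,000: Priya, Bertrand, Vikram, and Wendel each take 153,000.

Bertrand receives 153,000.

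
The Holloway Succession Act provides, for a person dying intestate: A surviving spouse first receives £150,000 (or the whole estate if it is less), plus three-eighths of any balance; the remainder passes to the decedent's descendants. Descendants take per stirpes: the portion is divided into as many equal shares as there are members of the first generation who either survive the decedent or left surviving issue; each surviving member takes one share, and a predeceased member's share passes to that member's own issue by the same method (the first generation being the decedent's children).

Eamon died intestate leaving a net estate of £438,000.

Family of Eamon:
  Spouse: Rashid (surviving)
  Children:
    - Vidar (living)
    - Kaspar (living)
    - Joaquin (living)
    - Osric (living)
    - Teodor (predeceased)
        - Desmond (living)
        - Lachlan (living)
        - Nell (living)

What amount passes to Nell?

Rashid first takes £150,000, leaving a balance of £288,000. Rashid then takes three-eighths of the balance (£108,000), for a total of £258,000. The remaining £180,000 passes to the descendants.
The descendants' portion (£180,000) is divided into 5 shares of £36,000: Vidar, Kaspar, Joaquin, and Osric each take £36,000; Teodor's £36,000 share passes to Teodor's issue.
Teodor's share (£36,000) is divided into 3 shares of £12,000: Desmond, Lachlan, and Nell each take £12,000.

Nell receives £12,000.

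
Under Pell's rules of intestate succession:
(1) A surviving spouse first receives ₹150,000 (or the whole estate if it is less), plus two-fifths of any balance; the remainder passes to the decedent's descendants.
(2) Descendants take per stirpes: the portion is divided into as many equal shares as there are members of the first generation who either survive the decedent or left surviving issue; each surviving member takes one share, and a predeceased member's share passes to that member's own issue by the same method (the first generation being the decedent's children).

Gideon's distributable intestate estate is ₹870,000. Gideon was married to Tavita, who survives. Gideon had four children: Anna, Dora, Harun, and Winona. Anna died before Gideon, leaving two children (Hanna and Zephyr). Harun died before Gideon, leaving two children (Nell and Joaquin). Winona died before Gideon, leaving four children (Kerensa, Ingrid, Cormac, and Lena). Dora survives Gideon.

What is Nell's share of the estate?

Nell receives ₹54,000.

Tavita first takes ₹150,000, leaving a balance of ₹720,000. Tavita then takes two-fifths of the balance (₹288,000), for a total of ₹438,000. The remaining ₹432,000 passes to the descendants.
The descendants' portion (₹432,000) is divided into 4 shares of ₹108,000: Dora takes ₹108,000; Anna's ₹108,000 share passes to Anna's issue; Harun's ₹108,000 share passes to Harun's issue; Winona's ₹108,000 share passes to Winona's issue.
Anna's share (₹108,000) is divided into 2 shares of ₹54,000: Hanna and Zephyr each take ₹54,000.
Harun's share (₹108,000) is divided into 2 shares of ₹54,000: Nell and Joaquin each take ₹54,000.
Winona's share (₹108,000) is divided into 4 shares of ₹27,000: Kerensa, Ingrid, Cormac, and Lena each take ₹27,000.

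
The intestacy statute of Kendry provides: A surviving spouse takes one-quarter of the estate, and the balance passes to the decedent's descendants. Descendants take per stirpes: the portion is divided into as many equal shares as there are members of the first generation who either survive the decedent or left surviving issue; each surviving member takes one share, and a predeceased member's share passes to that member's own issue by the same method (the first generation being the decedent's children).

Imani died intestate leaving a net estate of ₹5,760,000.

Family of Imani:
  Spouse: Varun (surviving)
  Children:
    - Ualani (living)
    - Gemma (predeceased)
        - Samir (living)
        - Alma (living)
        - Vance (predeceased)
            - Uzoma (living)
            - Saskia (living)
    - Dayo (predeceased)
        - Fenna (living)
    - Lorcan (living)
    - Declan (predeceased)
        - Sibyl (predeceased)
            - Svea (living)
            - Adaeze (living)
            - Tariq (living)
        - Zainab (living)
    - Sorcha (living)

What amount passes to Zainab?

Zainab receives ₹360,000.

Varun takes one-quarter of ₹5,760,000 = ₹1,440,000. The remaining ₹4,320,000 passes to the descendants.
The descendants' portion (₹4,320,000) is divided into 6 shares of ₹720,000: Ualani, Lorcan, and Sorcha each take ₹720,000; Gemma's ₹720,000 share passes to Gemma's issue; Dayo's ₹720,000 share passes to Dayo's issue; Declan's ₹720,000 share passes to Declan's issue.
Gemma's share (₹720,000) is divided into 3 shares of ₹240,000: Samir and Alma each take ₹240,000; Vance's ₹240,000 share passes to Vance's issue.
Vance's share (₹240,000) is divided into 2 shares of ₹120,000: Uzoma and Saskia each take ₹120,000.
Dayo's share (₹720,000) passes entirely to Fenna.
Declan's share (₹720,000) is divided into 2 shares of ₹360,000: Zainab takes ₹360,000; Sibyl's ₹360,000 share passes to Sibyl's issue.
Sibyl's share (₹360,000) is divided into 3 shares of ₹120,000: Svea, Adaeze, and Tariq each take ₹120,000.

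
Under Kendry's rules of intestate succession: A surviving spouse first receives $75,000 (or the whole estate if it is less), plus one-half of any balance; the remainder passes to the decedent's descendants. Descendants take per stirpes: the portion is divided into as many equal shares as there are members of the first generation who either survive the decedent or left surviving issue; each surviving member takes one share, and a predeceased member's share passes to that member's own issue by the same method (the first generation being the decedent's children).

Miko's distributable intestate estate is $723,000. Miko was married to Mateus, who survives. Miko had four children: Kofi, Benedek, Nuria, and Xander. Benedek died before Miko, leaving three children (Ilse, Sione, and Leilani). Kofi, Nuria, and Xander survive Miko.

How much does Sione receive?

Sione receives $27,000.

Mateus first takes $75,000, leaving a balance of $648,000. Mateus then takes one-half of the balance ($324,000), for a total of $399,000. The remaining $324,000 passes to the descendants.
The descendants' portion ($324,000) is divided into 4 shares of $81,000: Kofi, Nuria, and Xander each take $81,000; Benedek's $81,000 share passes to Benedek's issue.
Benedek's share ($81,000) is divided into 3 shares of $27,000: Ilse, Sione, and Leilani each take $27,000.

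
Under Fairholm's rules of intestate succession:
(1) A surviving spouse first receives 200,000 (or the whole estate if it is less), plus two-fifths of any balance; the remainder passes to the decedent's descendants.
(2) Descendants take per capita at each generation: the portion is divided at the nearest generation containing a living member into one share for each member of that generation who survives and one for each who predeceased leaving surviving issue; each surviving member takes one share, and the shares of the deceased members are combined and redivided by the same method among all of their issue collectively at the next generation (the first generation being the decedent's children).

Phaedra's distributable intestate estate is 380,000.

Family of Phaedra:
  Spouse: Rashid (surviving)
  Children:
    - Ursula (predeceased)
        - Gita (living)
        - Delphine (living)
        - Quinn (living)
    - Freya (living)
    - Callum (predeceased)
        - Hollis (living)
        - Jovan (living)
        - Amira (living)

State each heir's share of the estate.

Rashid: 272,000; Gita: 12,000; Delphine: 12,000; Quinn: 12,000; Freya: 36,000; Hollis: 12,000; Jovan: 12,000; Amira: 12,000

Rashid first takes 200,000, leaving a balance of 180,000. Rashid then takes two-fifths of the balance (72,000), for a total of 272,000. The remaining 108,000 passes to the descendants.
The descendants' portion (108,000) is divided at the children's generation into 3 shares of 36,000. Freya takes 36,000. The 2 shares of the deceased (Ursula and Callum) are combined into a pool of 72,000.
That pool (72,000) is divided at the grandchildren's generation equally among Gita, Delphine, Quinn, Hollis, Jovan, and Amira: 12,000 each.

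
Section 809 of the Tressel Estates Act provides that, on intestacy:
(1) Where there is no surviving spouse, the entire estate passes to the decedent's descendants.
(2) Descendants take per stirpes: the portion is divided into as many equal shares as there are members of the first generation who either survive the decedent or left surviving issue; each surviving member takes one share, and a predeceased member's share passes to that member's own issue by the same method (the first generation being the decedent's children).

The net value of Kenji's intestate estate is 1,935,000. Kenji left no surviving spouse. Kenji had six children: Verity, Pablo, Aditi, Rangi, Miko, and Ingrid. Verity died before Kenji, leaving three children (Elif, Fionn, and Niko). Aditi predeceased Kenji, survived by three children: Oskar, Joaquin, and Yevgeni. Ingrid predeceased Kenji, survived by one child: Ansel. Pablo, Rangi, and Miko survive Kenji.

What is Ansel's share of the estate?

Ansel receives 322,500.

The entire 1,935,000 passes to the descendants.
That amount (1,935,000) is divided into 6 shares of 322,500: Pablo, Rangi, and Miko each take 322,500; Verity's 322,500 share passes to Verity's issue; Aditi's 322,500 share passes to Aditi's issue; Ingrid's 322,500 share passes to Ingrid's issue.
Verity's share (322,500) is divided into 3 shares of 107,500: Elif, Fionn, and Niko each take 107,500.
Aditi's share (322,500) is divided into 3 shares of 107,500: Oskar, Joaquin, and Yevgeni each take 107,500.
Ingrid's share (322,500) passes entirely to Ansel.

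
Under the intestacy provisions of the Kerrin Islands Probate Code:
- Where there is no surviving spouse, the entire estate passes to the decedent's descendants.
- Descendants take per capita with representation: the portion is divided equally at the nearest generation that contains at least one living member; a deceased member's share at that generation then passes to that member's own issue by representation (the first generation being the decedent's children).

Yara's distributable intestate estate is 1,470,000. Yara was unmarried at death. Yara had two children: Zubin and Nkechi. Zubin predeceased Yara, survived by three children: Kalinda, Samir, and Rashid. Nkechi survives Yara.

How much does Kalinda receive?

The entire 1,470,000 passes to the descendants.
That amount (1,470,000) is divided into 2 shares of 735,000: Nkechi takes 735,000; Zubin's 735,000 share passes to Zubin's issue.
Zubin's share (735,000) is divided into 3 shares of 245,000: Kalinda, Samir, and Rashid each take 245,000.

Kalinda receives 245,000.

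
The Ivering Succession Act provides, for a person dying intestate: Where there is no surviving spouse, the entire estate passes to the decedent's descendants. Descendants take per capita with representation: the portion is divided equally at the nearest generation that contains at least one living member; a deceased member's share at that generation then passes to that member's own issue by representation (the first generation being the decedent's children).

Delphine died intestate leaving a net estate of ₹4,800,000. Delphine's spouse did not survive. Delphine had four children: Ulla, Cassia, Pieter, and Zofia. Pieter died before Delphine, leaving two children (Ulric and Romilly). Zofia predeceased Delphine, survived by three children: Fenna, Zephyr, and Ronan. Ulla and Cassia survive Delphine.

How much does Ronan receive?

Ronan receives ₹400,000.

The entire ₹4,800,000 passes to the descendants.
That amount (₹4,800,000) is divided into 4 shares of ₹1,200,000: Ulla and Cassia each take ₹1,200,000; Pieter's ₹1,200,000 share passes to Pieter's issue; Zofia's ₹1,200,000 share passes to Zofia's issue.
Pieter's share (₹1,200,000) is divided into 2 shares of ₹600,000: Ulric and Romilly each take ₹600,000.
Zofia's share (₹1,200,000) is divided into 3 shares of ₹400,000: Fenna, Zephyr, and Ronan each take ₹400,000.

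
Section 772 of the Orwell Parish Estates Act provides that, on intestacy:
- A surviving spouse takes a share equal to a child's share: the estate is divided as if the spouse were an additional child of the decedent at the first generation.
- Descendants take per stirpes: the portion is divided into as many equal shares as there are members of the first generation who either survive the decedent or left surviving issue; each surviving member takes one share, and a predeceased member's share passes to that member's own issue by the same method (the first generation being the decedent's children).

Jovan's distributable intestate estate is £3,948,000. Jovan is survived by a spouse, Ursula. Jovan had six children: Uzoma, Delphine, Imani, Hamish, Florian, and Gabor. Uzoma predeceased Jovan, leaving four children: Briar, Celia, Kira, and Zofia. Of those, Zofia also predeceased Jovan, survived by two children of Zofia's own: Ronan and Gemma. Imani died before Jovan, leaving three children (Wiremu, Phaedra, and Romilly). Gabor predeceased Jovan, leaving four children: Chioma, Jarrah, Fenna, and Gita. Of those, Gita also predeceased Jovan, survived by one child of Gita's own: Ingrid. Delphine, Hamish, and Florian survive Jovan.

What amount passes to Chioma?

Chioma receives £141,000.

The spouse counts as an additional share at the children's level, so there are 7 primary shares of £564,000. Ursula takes one such share (£564,000).
The children's combined portion (£3,384,000) is divided into 6 shares of £564,000: Delphine, Hamish, and Florian each take £564,000; Uzoma's £564,000 share passes to Uzoma's issue; Imani's £564,000 share passes to Imani's issue; Gabor's £564,000 share passes to Gabor's issue.
Uzoma's share (£564,000) is divided into 4 shares of £141,000: Briar, Celia, and Kira each take £141,000; Zofia's £141,000 share passes to Zofia's issue.
Zofia's share (£141,000) is divided into 2 shares of £70,500: Ronan and Gemma each take £70,500.
Imani's share (£564,000) is divided into 3 shares of £188,000: Wiremu, Phaedra, and Romilly each take £188,000.
Gabor's share (£564,000) is divided into 4 shares of £141,000: Chioma, Jarrah, and Fenna each take £141,000; Gita's £141,000 share passes to Gita's issue.
Gita's share (£141,000) passes entirely to Ingrid.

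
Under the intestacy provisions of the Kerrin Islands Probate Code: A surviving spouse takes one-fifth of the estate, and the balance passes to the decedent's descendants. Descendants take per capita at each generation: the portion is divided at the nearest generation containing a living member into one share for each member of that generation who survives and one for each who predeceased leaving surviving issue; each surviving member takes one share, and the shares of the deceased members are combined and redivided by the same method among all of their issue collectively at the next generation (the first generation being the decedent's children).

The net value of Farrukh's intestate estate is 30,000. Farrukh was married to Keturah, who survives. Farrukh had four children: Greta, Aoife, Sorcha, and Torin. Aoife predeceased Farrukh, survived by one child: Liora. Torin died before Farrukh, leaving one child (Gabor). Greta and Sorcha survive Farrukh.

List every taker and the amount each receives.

Keturah takes one-fifth of 30,000 = 6,000. The remaining 24,000 passes to the descendants.
The descendants' portion (24,000) is divided at the children's generation into 4 shares of 6,000. Greta and Sorcha each take 6,000. The 2 shares of the deceased (Aoife and Torin) are combined into a pool of 12,000.
That pool (12,000) is divided at the grandchildren's generation equally among Liora and Gabor: 6,000 each.

Keturah: 6,000; Greta: 6,000; Liora: 6,000; Sorcha: 6,000; Gabor: 6,000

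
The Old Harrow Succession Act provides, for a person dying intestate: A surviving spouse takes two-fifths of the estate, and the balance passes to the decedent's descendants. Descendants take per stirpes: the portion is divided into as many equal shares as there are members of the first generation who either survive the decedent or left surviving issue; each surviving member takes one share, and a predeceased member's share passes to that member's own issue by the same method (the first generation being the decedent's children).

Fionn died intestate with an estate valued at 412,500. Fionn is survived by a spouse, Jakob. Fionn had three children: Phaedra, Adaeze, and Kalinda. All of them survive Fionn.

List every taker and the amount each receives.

Jakob: 165,000; Phaedra: 82,500; Adaeze: 82,500; Kalinda: 82,500

Jakob takes two-fifths of 412,500 = 165,000. The remaining 247,500 passes to the descendants.
The descendants' portion (247,500) is divided into 3 shares of 82,500: Phaedra, Adaeze, and Kalinda each take 82,500.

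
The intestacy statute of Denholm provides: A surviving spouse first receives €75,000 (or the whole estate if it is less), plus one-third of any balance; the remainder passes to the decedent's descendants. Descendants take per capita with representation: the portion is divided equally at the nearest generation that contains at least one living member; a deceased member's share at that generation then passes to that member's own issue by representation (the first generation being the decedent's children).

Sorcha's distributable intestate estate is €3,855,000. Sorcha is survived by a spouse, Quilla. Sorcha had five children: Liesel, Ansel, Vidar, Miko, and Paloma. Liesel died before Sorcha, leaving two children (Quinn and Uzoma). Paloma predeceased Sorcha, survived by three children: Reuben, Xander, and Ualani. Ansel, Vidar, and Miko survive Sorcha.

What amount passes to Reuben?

Reuben receives €168,000.

Quilla first takes €75,000, leaving a balance of €3,780,000. Quilla then takes one-third of the balance (€1,260,000), for a total of €1,335,000. The remaining €2,520,000 passes to the descendants.
The descendants' portion (€2,520,000) is divided into 5 shares of €504,000: Ansel, Vidar, and Miko each take €504,000; Liesel's €504,000 share passes to Liesel's issue; Paloma's €504,000 share passes to Paloma's issue.
Liesel's share (€504,000) is divided into 2 shares of €252,000: Quinn and Uzoma each take €252,000.
Paloma's share (€504,000) is divided into 3 shares of €168,000: Reuben, Xander, and Ualani each take €168,000.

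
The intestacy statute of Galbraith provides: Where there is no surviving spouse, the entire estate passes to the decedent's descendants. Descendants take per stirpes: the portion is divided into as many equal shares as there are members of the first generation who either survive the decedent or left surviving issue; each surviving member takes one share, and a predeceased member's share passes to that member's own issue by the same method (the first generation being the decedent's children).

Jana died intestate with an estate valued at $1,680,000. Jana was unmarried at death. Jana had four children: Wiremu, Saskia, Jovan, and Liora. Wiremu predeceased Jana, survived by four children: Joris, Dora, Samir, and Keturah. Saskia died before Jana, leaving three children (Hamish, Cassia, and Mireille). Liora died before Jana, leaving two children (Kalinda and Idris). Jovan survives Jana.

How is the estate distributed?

Joris: $105,000; Dora: $105,000; Samir: $105,000; Keturah: $105,000; Hamish: $140,000; Cassia: $140,000; Mireille: $140,000; Jovan: $420,000; Kalinda: $210,000; Idris: $210,000

The entire $1,680,000 passes to the descendants.
That amount ($1,680,000) is divided into 4 shares of $420,000: Jovan takes $420,000; Wiremu's $420,000 share passes to Wiremu's issue; Saskia's $420,000 share passes to Saskia's issue; Liora's $420,000 share passes to Liora's issue.
Wiremu's share ($420,000) is divided into 4 shares of $105,000: Joris, Dora, Samir, and Keturah each take $105,000.
Saskia's share ($420,000) is divided into 3 shares of $140,000: Hamish, Cassia, and Mireille each take $140,000.
Liora's share ($420,000) is divided into 2 shares of $210,000: Kalinda and Idris each take $210,000.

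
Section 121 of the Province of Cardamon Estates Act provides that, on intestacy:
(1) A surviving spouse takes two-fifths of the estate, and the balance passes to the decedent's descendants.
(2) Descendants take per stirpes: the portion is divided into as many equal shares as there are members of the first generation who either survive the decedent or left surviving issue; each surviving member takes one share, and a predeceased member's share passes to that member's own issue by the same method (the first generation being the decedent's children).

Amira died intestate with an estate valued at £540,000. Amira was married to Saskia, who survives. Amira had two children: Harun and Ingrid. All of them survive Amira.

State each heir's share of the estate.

Saskia takes two-fifths of £540,000 = £216,000. The remaining £324,000 passes to the descendants.
The descendants' portion (£324,000) is divided into 2 shares of £162,000: Harun and Ingrid each take £162,000.

Saskia: £216,000; Harun: £162,000; Ingrid: £162,000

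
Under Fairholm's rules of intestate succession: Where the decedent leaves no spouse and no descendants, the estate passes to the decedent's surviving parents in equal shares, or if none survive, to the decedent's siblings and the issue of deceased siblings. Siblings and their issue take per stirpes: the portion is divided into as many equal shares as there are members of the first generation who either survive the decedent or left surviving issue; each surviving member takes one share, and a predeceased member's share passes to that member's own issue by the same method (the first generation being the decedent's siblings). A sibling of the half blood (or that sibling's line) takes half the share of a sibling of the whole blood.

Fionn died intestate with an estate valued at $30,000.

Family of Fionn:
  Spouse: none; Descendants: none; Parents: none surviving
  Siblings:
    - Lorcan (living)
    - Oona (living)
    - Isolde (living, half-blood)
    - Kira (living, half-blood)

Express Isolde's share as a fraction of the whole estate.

Isolde receives 1/6 of the estate.

The entire $30,000 passes to the siblings and their issue.
Counting each half-blood sibling's line as half a unit, there are 3 units in $30,000, so one unit is $10,000. Whole-blood lines (Lorcan and Oona) take $10,000 each; half-blood lines (Isolde and Kira) take $5,000 each.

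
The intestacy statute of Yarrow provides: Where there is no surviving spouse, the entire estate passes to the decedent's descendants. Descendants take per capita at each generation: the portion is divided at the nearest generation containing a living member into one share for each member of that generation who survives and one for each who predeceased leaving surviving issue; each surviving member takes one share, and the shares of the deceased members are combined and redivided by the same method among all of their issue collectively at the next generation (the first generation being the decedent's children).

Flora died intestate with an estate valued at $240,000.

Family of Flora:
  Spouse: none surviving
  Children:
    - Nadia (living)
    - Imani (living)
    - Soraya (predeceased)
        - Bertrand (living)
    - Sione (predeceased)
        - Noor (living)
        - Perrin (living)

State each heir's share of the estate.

The entire $240,000 passes to the descendants.
That amount ($240,000) is divided at the children's generation into 4 shares of $60,000. Nadia and Imani each take $60,000. The 2 shares of the deceased (Soraya and Sione) are combined into a pool of $120,000.
That pool ($120,000) is divided at the grandchildren's generation equally among Bertrand, Noor, and Perrin: $40,000 each.

Nadia: $60,000; Imani: $60,000; Bertrand: $40,000; Noor: $40,000; Perrin: $40,000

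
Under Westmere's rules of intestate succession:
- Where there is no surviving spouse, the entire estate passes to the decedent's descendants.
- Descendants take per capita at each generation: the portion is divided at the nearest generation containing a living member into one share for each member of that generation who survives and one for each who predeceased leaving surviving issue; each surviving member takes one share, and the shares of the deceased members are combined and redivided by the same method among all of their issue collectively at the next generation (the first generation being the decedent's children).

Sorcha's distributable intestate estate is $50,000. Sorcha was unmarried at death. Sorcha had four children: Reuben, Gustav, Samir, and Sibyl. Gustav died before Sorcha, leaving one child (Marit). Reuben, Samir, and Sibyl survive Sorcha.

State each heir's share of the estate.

Reuben: $12,500; Marit: $12,500; Samir: $12,500; Sibyl: $12,500

The entire $50,000 passes to the descendants.
That amount ($50,000) is divided at the children's generation into 4 shares of $12,500. Reuben, Samir, and Sibyl each take $12,500. The remaining share for the deceased Gustav ($12,500) is carried to the next generation.
That pool ($12,500) passes entirely to Marit, the sole taker at the grandchildren's generation.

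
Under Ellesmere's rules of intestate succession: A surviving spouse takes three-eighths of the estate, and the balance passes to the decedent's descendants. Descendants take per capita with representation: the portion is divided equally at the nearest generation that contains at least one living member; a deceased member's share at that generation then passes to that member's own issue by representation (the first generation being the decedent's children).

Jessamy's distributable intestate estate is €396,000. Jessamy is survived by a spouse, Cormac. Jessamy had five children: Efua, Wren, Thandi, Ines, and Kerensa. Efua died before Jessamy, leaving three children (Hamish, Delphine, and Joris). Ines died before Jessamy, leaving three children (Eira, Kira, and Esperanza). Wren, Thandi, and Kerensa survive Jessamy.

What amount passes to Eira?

Cormac takes three-eighths of €396,000 = €148,500. The remaining €247,500 passes to the descendants.
The descendants' portion (€247,500) is divided into 5 shares of €49,500: Wren, Thandi, and Kerensa each take €49,500; Efua's €49,500 share passes to Efua's issue; Ines's €49,500 share passes to Ines's issue.
Efua's share (€49,500) is divided into 3 shares of €16,500: Hamish, Delphine, and Joris each take €16,500.
Ines's share (€49,500) is divided into 3 shares of €16,500: Eira, Kira, and Esperanza each take €16,500.

Eira receives €16,500.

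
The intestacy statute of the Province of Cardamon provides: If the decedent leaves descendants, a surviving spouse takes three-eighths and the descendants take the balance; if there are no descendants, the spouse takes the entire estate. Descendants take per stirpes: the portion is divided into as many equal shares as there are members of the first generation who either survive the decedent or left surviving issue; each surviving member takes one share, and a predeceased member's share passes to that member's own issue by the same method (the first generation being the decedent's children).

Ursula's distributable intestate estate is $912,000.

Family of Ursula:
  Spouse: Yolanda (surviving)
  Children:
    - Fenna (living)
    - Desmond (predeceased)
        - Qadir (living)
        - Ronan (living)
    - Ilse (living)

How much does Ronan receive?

Yolanda takes three-eighths of $912,000 = $342,000. The remaining $570,000 passes to the descendants.
The descendants' portion ($570,000) is divided into 3 shares of $190,000: Fenna and Ilse each take $190,000; Desmond's $190,000 share passes to Desmond's issue.
Desmond's share ($190,000) is divided into 2 shares of $95,000: Qadir and Ronan each take $95,000.

Ronan receives $95,000.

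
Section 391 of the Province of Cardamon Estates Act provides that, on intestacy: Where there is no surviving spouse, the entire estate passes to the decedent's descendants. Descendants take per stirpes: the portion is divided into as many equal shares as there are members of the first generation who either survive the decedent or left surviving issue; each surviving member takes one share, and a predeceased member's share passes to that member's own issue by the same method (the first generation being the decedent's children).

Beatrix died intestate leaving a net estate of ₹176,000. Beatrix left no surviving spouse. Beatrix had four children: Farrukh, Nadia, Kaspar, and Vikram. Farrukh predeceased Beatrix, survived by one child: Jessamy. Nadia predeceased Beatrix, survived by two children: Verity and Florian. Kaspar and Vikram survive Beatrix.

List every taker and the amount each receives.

The entire ₹176,000 passes to the descendants.
That amount (₹176,000) is divided into 4 shares of ₹44,000: Kaspar and Vikram each take ₹44,000; Farrukh's ₹44,000 share passes to Farrukh's issue; Nadia's ₹44,000 share passes to Nadia's issue.
Farrukh's share (₹44,000) passes entirely to Jessamy.
Nadia's share (₹44,000) is divided into 2 shares of ₹22,000: Verity and Florian each take ₹22,000.

Jessamy: ₹44,000; Verity: ₹22,000; Florian: ₹22,000; Kaspar: ₹44,000; Vikram: ₹44,000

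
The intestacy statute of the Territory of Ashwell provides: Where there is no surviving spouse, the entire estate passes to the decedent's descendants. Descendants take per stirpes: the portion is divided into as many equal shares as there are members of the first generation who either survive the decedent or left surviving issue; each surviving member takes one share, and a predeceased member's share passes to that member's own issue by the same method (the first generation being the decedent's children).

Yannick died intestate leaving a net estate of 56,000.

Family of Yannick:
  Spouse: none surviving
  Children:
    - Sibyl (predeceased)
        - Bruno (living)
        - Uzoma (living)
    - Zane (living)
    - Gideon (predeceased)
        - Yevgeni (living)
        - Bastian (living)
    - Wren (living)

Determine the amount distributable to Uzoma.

The entire 56,000 passes to the descendants.
That amount (56,000) is divided into 4 shares of 14,000: Zane and Wren each take 14,000; Sibyl's 14,000 share passes to Sibyl's issue; Gideon's 14,000 share passes to Gideon's issue.
Sibyl's share (14,000) is divided into 2 shares of 7,000: Bruno and Uzoma each take 7,000.
Gideon's share (14,000) is divided into 2 shares of 7,000: Yevgeni and Bastian each take 7,000.

Uzoma receives 7,000.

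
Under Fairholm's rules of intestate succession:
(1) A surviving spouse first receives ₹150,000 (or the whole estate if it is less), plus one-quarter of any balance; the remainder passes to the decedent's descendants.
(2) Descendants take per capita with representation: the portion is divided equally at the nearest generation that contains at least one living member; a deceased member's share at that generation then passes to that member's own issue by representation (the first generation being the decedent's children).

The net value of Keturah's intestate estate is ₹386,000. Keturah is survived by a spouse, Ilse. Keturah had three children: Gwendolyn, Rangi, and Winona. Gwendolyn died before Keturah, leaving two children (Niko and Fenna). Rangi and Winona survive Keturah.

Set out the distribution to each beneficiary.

Ilse first takes ₹150,000, leaving a balance of ₹236,000. Ilse then takes one-quarter of the balance (₹59,000), for a total of ₹209,000. The remaining ₹177,000 passes to the descendants.
The descendants' portion (₹177,000) is divided into 3 shares of ₹59,000: Rangi and Winona each take ₹59,000; Gwendolyn's ₹59,000 share passes to Gwendolyn's issue.
Gwendolyn's share (₹59,000) is divided into 2 shares of ₹29,500: Niko and Fenna each take ₹29,500.

Ilse: ₹209,000; Niko: ₹29,500; Fenna: ₹29,500; Rangi: ₹59,000; Winona: ₹59,000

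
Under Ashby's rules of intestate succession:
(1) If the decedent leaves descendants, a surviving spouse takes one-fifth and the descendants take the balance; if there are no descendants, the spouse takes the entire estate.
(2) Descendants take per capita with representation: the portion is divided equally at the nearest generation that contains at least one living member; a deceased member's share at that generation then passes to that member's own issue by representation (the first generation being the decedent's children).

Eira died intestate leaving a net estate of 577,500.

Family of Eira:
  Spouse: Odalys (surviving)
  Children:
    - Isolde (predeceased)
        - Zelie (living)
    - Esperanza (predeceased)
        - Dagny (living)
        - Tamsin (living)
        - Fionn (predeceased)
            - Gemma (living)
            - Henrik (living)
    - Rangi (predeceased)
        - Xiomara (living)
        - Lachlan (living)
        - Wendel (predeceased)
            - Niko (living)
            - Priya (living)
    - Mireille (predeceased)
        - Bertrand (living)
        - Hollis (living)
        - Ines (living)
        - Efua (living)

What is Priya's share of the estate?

Priya receives 21,000.

Odalys takes one-fifth of 577,500 = 115,500. The remaining 462,000 passes to the descendants.
No child survives, so the initial division is made at the grandchildren's generation.
The descendants' portion (462,000) is divided into 11 shares of 42,000: Zelie, Dagny, Tamsin, Xiomara, Lachlan, Bertrand, Hollis, Ines, and Efua each take 42,000; Fionn's 42,000 share passes to Fionn's issue; Wendel's 42,000 share passes to Wendel's issue.
Fionn's share (42,000) is divided into 2 shares of 21,000: Gemma and Henrik each take 21,000.
Wendel's share (42,000) is divided into 2 shares of 21,000: Niko and Priya each take 21,000.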